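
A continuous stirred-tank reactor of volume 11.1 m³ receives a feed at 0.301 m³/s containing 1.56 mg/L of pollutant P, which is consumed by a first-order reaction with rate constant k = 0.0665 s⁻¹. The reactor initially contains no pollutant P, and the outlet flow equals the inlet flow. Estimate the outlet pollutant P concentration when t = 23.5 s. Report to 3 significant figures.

V dC/dt = Q(C_in − C) − k V C.
This is linear with rate a = Q/V + k = 0.093617 s⁻¹.
C_ss = Q C_in/(Q + kV) = 0.45187 mg/L; C(t) = C_ss + (C₀ − C_ss) e^(−a t).
C(23.5) = 0.45187 + (-0.45187)·e^(−0.093617·23.5) = 0.45187 + (-0.45187)·0.11080 = 0.40180 mg/L.

0.402 mg/L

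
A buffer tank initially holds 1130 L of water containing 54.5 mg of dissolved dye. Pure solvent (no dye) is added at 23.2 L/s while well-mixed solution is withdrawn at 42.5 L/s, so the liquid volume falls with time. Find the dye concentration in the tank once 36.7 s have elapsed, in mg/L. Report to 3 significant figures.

Total volume: dV/dt = Q_in − Q_out = -19.300 L/s, so V(t) = 1130 − 19.300 t and V(36.7) = 421.69 L.
Solute balance: dm/dt = 0 − Q_out C = −Q_out m/V(t).
dm/m = −Q_out dt/(V₀ − 19.300 t); integrating gives ln(m/m₀) = −(Q_out/(Q_in−Q_out)) ln(V/V₀).
m = m₀ (V₀/V)^(Q_out/(Q_in−Q_out)) = 54.5 × (1130/421.69)^(-2.2021) = 6.2190 mg.
C = m/V = 6.2190/421.69 = 0.014748 mg/L.

0.0147 mg/L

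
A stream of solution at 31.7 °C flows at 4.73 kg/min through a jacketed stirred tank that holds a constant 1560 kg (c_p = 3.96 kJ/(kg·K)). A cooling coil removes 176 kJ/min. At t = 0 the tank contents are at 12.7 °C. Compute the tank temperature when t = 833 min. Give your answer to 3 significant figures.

M c_p dT/dt = ṁ c_p (T_in − T) − Q̇.
Rearrange: dT/dt = (T_ss − T)/τ with τ = M/ṁ = 329.81 min and T_ss = T_in − Q̇/(ṁ c_p) = 22.304 °C.
Solution: T(t) = T_ss + (T₀ − T_ss) e^(−t/τ).
T(833) = 22.304 + (-9.6037)·e^(−833/329.81) = 22.304 + (-9.6037)·0.080002 = 21.535 °C.

21.5 °C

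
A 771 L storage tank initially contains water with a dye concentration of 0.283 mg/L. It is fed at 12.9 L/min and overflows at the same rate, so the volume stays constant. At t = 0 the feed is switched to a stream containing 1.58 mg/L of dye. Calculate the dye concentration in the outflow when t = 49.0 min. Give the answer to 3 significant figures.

1.01 mg/L

Unsteady species balance (constant V, well mixed): V dC/dt = Q(C_in − C).
So dC/dt = (C_in − C)/τ with τ = V/Q = 771/12.9 = 59.767 min.
Integrating: C(t) = C_in + (C₀ − C_in) e^(−t/τ).
C(49.0) = 1.58 + (0.283 − 1.58)·e^(−49.0/59.767) = 1.58 + (-1.2970)·0.44050 = 1.0087 mg/L.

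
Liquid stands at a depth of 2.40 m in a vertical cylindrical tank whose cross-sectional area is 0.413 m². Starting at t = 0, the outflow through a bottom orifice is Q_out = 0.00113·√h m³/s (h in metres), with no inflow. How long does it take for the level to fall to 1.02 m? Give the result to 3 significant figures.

394 s

Unsteady balance on liquid volume: A dh/dt = −0.00113 √h.
Separate and integrate: 2(√h − √h₀) = −(0.00113/A) t.
t = 2A(√h₀ − √h)/0.00113 = 2·0.413·(√2.40 − √1.02)/0.00113
  = 0.82600 × (1.5492 − 1.0100) / 0.00113 = 394.17 s.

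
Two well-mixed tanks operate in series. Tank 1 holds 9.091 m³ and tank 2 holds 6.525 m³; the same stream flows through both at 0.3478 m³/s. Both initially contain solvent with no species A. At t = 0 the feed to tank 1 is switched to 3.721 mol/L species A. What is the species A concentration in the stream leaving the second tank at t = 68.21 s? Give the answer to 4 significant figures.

3.001 mol/L

Each tank obeys Vᵢ dCᵢ/dt = Q(Cᵢ₋₁ − Cᵢ), so τᵢ = Vᵢ/Q.
τ₁ = 9.091/0.3478 = 26.1386 s; τ₂ = 6.525/0.3478 = 18.7608 s.
Solving the cascade with C₁(0)=C₂(0)=0 gives C₂(t) = C_in[1 − (τ₁ e^(−t/τ₁) − τ₂ e^(−t/τ₂))/(τ₁ − τ₂)].
At t = 68.21: e^(−t/τ₁) = 0.0735675, e^(−t/τ₂) = 0.0263635.
C₂ = 3.721·[1 − (26.1386·0.0735675 − 18.7608·0.0263635)/(7.37780)] = 3.721·0.806399 = 3.00061 mol/L.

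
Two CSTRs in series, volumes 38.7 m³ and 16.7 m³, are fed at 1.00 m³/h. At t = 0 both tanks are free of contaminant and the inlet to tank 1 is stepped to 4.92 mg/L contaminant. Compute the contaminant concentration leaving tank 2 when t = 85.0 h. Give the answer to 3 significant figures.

Time constants: τᵢ = Vᵢ/Q for each well-mixed tank.
τ₁ = 38.7/1.00 = 38.700 h; τ₂ = 16.7/1.00 = 16.700 h.
Tank 1: C₁ = C_in(1 − e^(−t/τ₁)). Tank 2 (τ₁ ≠ τ₂): C₂ = C_in[1 − (τ₁ e^(−t/τ₁) − τ₂ e^(−t/τ₂))/(τ₁ − τ₂)].
At t = 85.0: e^(−t/τ₁) = 0.11120, e^(−t/τ₂) = 0.0061591.
C₂ = 4.92·[1 − (38.700·0.11120 − 16.700·0.0061591)/(22.000)] = 4.92·0.80906 = 3.9806 mg/L.

3.98 mg/L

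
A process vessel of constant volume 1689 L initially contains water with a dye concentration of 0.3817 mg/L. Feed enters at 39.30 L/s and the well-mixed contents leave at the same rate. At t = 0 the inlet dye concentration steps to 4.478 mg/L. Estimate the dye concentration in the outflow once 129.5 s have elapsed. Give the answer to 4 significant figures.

Accumulation = in − out for the solute gives V dC/dt = Q(C_in − C).
So dC/dt = (C_in − C)/τ with τ = V/Q = 1689/39.30 = 42.9771 s.
Integrating: C(t) = C_in + (C₀ − C_in) e^(−t/τ).
C(129.5) = 4.478 + (0.3817 − 4.478)·e^(−129.5/42.9771) = 4.478 + (-4.09630)·0.0491326 = 4.27674 mg/L.

4.277 mg/L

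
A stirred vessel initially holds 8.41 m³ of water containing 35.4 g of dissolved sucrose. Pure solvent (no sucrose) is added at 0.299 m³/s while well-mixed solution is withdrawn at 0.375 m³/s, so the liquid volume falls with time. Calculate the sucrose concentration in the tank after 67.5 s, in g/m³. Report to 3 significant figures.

Total volume: dV/dt = Q_in − Q_out = -0.076000 m³/s, so V(t) = 8.41 − 0.076000 t and V(67.5) = 3.2800 m³.
Solute balance: dm/dt = 0 − Q_out C = −Q_out m/V(t).
dm/m = −Q_out dt/(V₀ − 0.076000 t); integrating gives ln(m/m₀) = −(Q_out/(Q_in−Q_out)) ln(V/V₀).
m = m₀ (V₀/V)^(Q_out/(Q_in−Q_out)) = 35.4 × (8.41/3.2800)^(-4.9342) = 0.33986 g.
C = m/V = 0.33986/3.2800 = 0.10361 g/m³.

0.104 g/m³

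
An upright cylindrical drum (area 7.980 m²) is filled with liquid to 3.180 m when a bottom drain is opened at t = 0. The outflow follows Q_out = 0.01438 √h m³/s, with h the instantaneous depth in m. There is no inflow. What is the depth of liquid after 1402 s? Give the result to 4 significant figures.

0.2705 m

A dh/dt = −Q_out = −0.01438 √h.
∫ h^(−1/2) dh = −(0.01438/A) ∫ dt, giving 2√h = 2√h₀ − (0.01438/A) t.
√h = √3.180 − 0.01438·1402/(2·7.980) = 1.78326 − 1.26321 = 0.520050.
h = 0.520050² = 0.270452 m.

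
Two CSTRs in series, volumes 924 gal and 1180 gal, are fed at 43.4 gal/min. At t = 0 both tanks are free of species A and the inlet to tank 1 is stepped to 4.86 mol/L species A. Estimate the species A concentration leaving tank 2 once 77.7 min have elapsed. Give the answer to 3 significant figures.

Time constants: τᵢ = Vᵢ/Q for each well-mixed tank.
τ₁ = 924/43.4 = 21.290 min; τ₂ = 1180/43.4 = 27.189 min.
Tank 1: C₁ = C_in(1 − e^(−t/τ₁)). Tank 2 (τ₁ ≠ τ₂): C₂ = C_in[1 − (τ₁ e^(−t/τ₁) − τ₂ e^(−t/τ₂))/(τ₁ − τ₂)].
At t = 77.7: e^(−t/τ₁) = 0.026003, e^(−t/τ₂) = 0.057396.
C₂ = 4.86·[1 − (21.290·0.026003 − 27.189·0.057396)/(-5.8986)] = 4.86·0.82929 = 4.0304 mol/L.

4.03 mol/L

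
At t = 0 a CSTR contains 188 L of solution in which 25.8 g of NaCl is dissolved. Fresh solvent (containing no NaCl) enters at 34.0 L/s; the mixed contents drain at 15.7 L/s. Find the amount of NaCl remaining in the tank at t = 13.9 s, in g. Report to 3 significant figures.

Total volume: dV/dt = Q_in − Q_out = 18.300 L/s, so V(t) = 188 + 18.300 t and V(13.9) = 442.37 L.
Species balance (pure solvent in): dm/dt = −Q_out · m/V(t).
dm/m = −Q_out dt/(V₀ + 18.300 t); integrating gives ln(m/m₀) = −(Q_out/(Q_in−Q_out)) ln(V/V₀).
m = m₀ (V₀/V)^(Q_out/(Q_in−Q_out)) = 25.8 × (188/442.37)^(0.85792) = 12.382 g.

12.4 g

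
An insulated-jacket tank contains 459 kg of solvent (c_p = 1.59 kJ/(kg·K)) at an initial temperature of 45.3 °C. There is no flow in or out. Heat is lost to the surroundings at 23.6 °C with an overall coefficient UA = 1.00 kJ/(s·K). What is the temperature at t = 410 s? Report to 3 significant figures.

36.0 °C

M c_p dT/dt = −UA(T − T_amb).
dT/dt = (T_ss − T)/τ with T_ss = T_amb = 23.600 °C, τ = M c_p/UA = 459·1.59/1.00 = 729.81 s.
Integrating: T(t) = T_ss + (T₀ − T_ss) e^(−t/τ).
T(410) = 23.600 + (21.700)·0.57019 = 35.973 °C.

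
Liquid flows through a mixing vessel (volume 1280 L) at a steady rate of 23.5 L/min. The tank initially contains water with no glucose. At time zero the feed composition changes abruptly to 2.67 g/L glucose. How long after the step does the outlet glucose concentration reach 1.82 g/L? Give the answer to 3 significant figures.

Species balance: V dC/dt = Q(C_in − C) ⇒ τ = V/Q = 54.468 min.
C(t) = C_in + (C₀ − C_in) e^(−t/τ). Set C = 1.82 and solve for t:
e^(−t/τ) = (C − C_in)/(C₀ − C_in) = (1.82 − 2.67)/(0 − 2.67) = 0.31835
t = −τ ln(…) = 54.468 × 1.1446 = 62.344 min.

62.3 min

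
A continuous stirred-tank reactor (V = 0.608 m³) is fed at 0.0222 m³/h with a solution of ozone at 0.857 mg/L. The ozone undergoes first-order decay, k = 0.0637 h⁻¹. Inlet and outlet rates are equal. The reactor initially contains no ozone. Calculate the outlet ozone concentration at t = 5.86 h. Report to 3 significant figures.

0.139 mg/L

Species balance: V dC/dt = Q C_in − Q C − k V C.
dC/dt = (Q/V) C_in − (Q/V + k) C; effective rate a = Q/V + k = 0.036513 + 0.0637 = 0.10021 h⁻¹.
C_ss = Q C_in/(Q + kV) = 0.31225 mg/L; C(t) = C_ss + (C₀ − C_ss) e^(−a t).
C(5.86) = 0.31225 + (-0.31225)·e^(−0.10021·5.86) = 0.31225 + (-0.31225)·0.55585 = 0.13869 mg/L.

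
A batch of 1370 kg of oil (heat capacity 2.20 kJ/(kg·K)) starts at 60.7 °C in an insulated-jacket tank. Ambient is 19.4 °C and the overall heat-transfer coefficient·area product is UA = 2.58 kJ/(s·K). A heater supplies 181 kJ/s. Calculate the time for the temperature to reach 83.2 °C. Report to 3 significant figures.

M c_p dT/dt = −UA(T − T_amb) + Q̇.
τ = M c_p/UA = 1168.2 s; T_ss = T_amb + Q̇/UA = 19.4 + 181/2.58 = 89.555 °C.
T(t) = T_ss + (T₀ − T_ss)e^(−t/τ); set T = 83.2:
t = −τ ln[(T − T_ss)/(T₀ − T_ss)] = −1168.2 · ln(0.22024) = 1767.6 s.

1770 s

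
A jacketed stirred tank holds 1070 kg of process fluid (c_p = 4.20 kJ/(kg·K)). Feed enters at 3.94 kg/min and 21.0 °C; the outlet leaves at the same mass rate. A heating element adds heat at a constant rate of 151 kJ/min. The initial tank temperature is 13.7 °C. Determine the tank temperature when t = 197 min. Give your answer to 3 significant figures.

M c_p dT/dt = ṁ c_p (T_in − T) + Q̇.
Rearrange: dT/dt = (T_ss − T)/τ with τ = M/ṁ = 271.57 min and T_ss = T_in + Q̇/(ṁ c_p) = 30.125 °C.
Solution: T(t) = T_ss + (T₀ − T_ss) e^(−t/τ).
T(197) = 30.125 + (-16.425)·e^(−197/271.57) = 30.125 + (-16.425)·0.48413 = 22.173 °C.

22.2 °C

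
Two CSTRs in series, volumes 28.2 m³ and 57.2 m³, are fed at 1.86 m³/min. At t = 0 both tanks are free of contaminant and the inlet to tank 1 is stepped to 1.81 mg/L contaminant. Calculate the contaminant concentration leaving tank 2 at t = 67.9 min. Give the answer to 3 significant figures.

Species balance on tank i: dCᵢ/dt = (Cᵢ₋₁ − Cᵢ)/τᵢ with τᵢ = Vᵢ/Q.
τ₁ = 28.2/1.86 = 15.161 min; τ₂ = 57.2/1.86 = 30.753 min.
Tank 1: C₁ = C_in(1 − e^(−t/τ₁)). Tank 2 (τ₁ ≠ τ₂): C₂ = C_in[1 − (τ₁ e^(−t/τ₁) − τ₂ e^(−t/τ₂))/(τ₁ − τ₂)].
At t = 67.9: e^(−t/τ₁) = 0.011350, e^(−t/τ₂) = 0.10993.
C₂ = 1.81·[1 − (15.161·0.011350 − 30.753·0.10993)/(-15.591)] = 1.81·0.79422 = 1.4375 mg/L.

1.44 mg/L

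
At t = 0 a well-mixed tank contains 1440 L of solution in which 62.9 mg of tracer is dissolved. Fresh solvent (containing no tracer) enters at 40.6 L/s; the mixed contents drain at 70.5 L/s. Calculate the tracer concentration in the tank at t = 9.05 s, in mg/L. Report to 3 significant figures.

Let m(t) be the amount of tracer. Volume: V(t) = V₀ + (Q_in − Q_out) t = 1440 − 29.900 t; V(9.05) = 1169.4 L.
No tracer enters, so dm/dt = −Q_out · (m/V).
Separate: dm/m = −Q_out dt/V(t) ⇒ ln(m/m₀) = −(Q_out/(Q_in−Q_out)) ln(V/V₀).
m = m₀ (V₀/V)^(Q_out/(Q_in−Q_out)) = 62.9 × (1440/1169.4)^(-2.3579) = 38.504 mg.
C = m/V = 38.504/1169.4 = 0.032926 mg/L.

0.0329 mg/L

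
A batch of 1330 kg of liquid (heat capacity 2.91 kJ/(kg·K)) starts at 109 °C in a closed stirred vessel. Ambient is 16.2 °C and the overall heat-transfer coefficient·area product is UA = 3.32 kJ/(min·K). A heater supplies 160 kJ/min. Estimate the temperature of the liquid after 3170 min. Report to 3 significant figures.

67.3 °C

M c_p dT/dt = −UA(T − T_amb) + Q̇.
dT/dt = (T_ss − T)/τ with T_ss = T_amb + Q̇/UA = 16.2 + 160/3.32 = 64.393 °C, τ = M c_p/UA = 1330·2.91/3.32 = 1165.8 min.
Integrating: T(t) = T_ss + (T₀ − T_ss) e^(−t/τ).
T(3170) = 64.393 + (44.607)·0.065923 = 67.333 °C.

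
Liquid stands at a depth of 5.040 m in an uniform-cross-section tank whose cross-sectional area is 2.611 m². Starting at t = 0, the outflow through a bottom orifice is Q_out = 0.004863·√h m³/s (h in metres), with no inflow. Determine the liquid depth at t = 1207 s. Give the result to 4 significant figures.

With no inflow, A dh/dt = −0.004863 √h.
This is separable: 2 d(√h)/dt = −0.004863/A, so √h = √h₀ − (0.004863/(2A)) t.
√h = √5.040 − 0.004863·1207/(2·2.611) = 2.24499 − 1.12402 = 1.12097.
h = 1.12097² = 1.25658 m.

1.257 m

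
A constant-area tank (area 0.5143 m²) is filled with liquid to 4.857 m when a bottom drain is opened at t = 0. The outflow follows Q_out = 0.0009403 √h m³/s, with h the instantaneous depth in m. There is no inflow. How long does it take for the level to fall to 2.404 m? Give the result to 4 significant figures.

714.7 s

Volume balance on the tank: A dh/dt = −0.0009403 √h.
∫ h^(−1/2) dh = −(0.0009403/A) ∫ dt, giving 2√h = 2√h₀ − (0.0009403/A) t.
t = 2A(√h₀ − √h)/0.0009403 = 2·0.5143·(√4.857 − √2.404)/0.0009403
  = 1.02860 × (2.20386 − 1.55048) / 0.0009403 = 714.733 s.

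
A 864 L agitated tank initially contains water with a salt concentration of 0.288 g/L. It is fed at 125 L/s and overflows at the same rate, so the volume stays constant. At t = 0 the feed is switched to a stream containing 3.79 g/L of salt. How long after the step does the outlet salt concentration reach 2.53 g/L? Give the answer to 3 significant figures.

7.07 s

Unsteady species balance (constant V, well mixed): V dC/dt = Q(C_in − C), so τ = V/Q = 6.9120 s.
C(t) = C_in + (C₀ − C_in) e^(−t/τ). Set C = 2.53 and solve for t:
e^(−t/τ) = (C − C_in)/(C₀ − C_in) = (2.53 − 3.79)/(0.288 − 3.79) = 0.35979
t = −τ ln(…) = 6.9120 × 1.0222 = 7.0656 s.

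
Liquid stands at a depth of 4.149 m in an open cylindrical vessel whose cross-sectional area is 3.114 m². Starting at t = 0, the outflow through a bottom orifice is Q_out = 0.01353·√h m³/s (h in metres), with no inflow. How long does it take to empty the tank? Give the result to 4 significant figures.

With no inflow, A dh/dt = −0.01353 √h.
Separate and integrate: 2(√h − √h₀) = −(0.01353/A) t.
Tank is empty when √h = 0: t_empty = 2A√h₀/0.01353.
t_empty = 2·3.114·√4.149/0.01353 = 6.22800·2.03691/0.01353 = 937.611 s.

937.6 s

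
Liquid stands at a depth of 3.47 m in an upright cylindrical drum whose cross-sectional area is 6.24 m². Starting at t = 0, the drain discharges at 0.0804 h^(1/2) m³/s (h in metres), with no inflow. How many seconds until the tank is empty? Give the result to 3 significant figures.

A dh/dt = −Q_out = −0.0804 √h.
∫ h^(−1/2) dh = −(0.0804/A) ∫ dt, giving 2√h = 2√h₀ − (0.0804/A) t.
Set h = 0: 2√h₀ = (0.0804/A) t_empty ⇒ t_empty = 2A√h₀/0.0804.
t_empty = 2·6.24·√3.47/0.0804 = 12.480·1.8628/0.0804 = 289.15 s.

289 s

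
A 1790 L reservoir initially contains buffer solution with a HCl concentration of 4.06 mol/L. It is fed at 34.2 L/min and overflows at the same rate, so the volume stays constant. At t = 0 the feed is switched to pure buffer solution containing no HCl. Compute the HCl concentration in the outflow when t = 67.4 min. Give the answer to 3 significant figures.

Species balance on the tank: V dC/dt = Q(C_in − C).
So dC/dt = (C_in − C)/τ with τ = V/Q = 1790/34.2 = 52.339 min.
Integrating: C(t) = C_in + (C₀ − C_in) e^(−t/τ).
C(67.4) = 0 + (4.06 − 0)·e^(−67.4/52.339) = 0 + (4.0600)·0.27589 = 1.1201 mol/L.

1.12 mol/L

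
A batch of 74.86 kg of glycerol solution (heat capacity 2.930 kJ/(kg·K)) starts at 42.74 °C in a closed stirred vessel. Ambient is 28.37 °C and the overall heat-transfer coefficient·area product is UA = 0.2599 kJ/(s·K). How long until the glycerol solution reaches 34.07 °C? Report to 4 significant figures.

Lumped-capacitance energy balance: M c_p dT/dt = UA(T_amb − T).
τ = M c_p/UA = 843.939 s; T_ss = T_amb = 28.3700 °C.
T(t) = T_ss + (T₀ − T_ss)e^(−t/τ); set T = 34.07:
t = −τ ln[(T − T_ss)/(T₀ − T_ss)] = −843.939 · ln(0.396660) = 780.371 s.

780.4 s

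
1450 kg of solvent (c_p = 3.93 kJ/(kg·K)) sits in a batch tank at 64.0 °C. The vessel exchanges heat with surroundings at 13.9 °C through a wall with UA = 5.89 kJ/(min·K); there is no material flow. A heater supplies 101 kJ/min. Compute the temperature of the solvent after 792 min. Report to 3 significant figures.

M c_p dT/dt = −UA(T − T_amb) + Q̇.
dT/dt = (T_ss − T)/τ with T_ss = T_amb + Q̇/UA = 13.9 + 101/5.89 = 31.048 °C, τ = M c_p/UA = 1450·3.93/5.89 = 967.49 min.
Solution: T(t) = T_ss + (T₀ − T_ss) e^(−t/τ).
T(792) = 31.048 + (32.952)·0.44104 = 45.581 °C.

45.6 °C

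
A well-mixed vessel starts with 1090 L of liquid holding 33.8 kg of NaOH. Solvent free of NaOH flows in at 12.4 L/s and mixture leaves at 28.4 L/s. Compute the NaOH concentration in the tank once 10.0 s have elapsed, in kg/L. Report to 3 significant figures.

0.0274 kg/L

Total volume: dV/dt = Q_in − Q_out = -16.000 L/s, so V(t) = 1090 − 16.000 t and V(10.0) = 930.00 L.
No NaOH enters, so dm/dt = −Q_out · (m/V).
dm/m = −Q_out dt/(V₀ − 16.000 t); integrating gives ln(m/m₀) = −(Q_out/(Q_in−Q_out)) ln(V/V₀).
m = m₀ (V₀/V)^(Q_out/(Q_in−Q_out)) = 33.8 × (1090/930.00)^(-1.7750) = 25.500 kg.
C = m/V = 25.500/930.00 = 0.027419 kg/L.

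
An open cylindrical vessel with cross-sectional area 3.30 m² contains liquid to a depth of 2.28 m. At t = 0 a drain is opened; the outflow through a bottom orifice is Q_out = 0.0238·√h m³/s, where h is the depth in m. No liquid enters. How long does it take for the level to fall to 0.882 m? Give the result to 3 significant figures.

158 s

A dh/dt = −Q_out = −0.0238 √h.
∫ h^(−1/2) dh = −(0.0238/A) ∫ dt, giving 2√h = 2√h₀ − (0.0238/A) t.
t = 2A(√h₀ − √h)/0.0238 = 2·3.30·(√2.28 − √0.882)/0.0238
  = 6.6000 × (1.5100 − 0.93915) / 0.0238 = 158.29 s.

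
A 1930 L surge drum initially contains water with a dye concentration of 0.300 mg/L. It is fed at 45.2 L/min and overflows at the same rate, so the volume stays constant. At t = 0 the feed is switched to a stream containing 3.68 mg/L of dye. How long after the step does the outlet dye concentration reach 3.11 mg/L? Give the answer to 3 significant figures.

76.0 min

Mass balance on the solute (V constant): V dC/dt = Q(C_in − C), so τ = V/Q = 42.699 min.
C(t) = C_in + (C₀ − C_in) e^(−t/τ). Set C = 3.11 and solve for t:
e^(−t/τ) = (C − C_in)/(C₀ − C_in) = (3.11 − 3.68)/(0.300 − 3.68) = 0.16864
t = −τ ln(…) = 42.699 × 1.7800 = 76.004 min.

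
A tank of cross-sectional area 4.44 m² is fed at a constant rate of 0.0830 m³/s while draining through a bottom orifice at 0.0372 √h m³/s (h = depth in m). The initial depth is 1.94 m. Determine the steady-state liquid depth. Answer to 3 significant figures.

4.98 m

Unsteady balance on liquid volume: A dh/dt = Q_in − 0.0372 √h. At steady state dh/dt = 0:
Q_in = 0.0372 √h_ss ⇒ √h_ss = 0.0830/0.0372 = 2.2312.
h_ss = 2.2312² = 4.9782 m. (Since h₀ = 1.94 m < h_ss, the level will rise toward this value.)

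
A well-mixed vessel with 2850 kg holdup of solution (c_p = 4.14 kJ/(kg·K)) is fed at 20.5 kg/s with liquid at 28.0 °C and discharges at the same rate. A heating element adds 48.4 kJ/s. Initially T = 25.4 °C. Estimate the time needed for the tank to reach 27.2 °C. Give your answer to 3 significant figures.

First-law balance (no shaft work): M c_p dT/dt = ṁ c_p (T_in − T) + 48.4.
τ = M/ṁ = 139.02 s; T_ss = T_in + Q̇/(ṁ c_p) = 28.570 °C.
T(t) = T_ss + (T₀ − T_ss) e^(−t/τ). Set T = 27.2:
e^(−t/τ) = (27.2 − 28.570)/(25.4 − 28.570) = 0.43223
t = −139.02 · ln(0.43223) = 116.61 s.

117 s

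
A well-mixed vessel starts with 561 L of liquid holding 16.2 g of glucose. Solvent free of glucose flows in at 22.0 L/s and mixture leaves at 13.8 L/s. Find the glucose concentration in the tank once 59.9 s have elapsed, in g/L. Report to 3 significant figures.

Let m(t) be the amount of glucose. Volume: V(t) = V₀ + (Q_in − Q_out) t = 561 + 8.2000 t; V(59.9) = 1052.2 L.
No glucose enters, so dm/dt = −Q_out · (m/V).
dm/m = −Q_out dt/(V₀ + 8.2000 t); integrating gives ln(m/m₀) = −(Q_out/(Q_in−Q_out)) ln(V/V₀).
m = m₀ (V₀/V)^(Q_out/(Q_in−Q_out)) = 16.2 × (561/1052.2)^(1.6829) = 5.6216 g.
C = m/V = 5.6216/1052.2 = 0.0053428 g/L.

0.00534 g/L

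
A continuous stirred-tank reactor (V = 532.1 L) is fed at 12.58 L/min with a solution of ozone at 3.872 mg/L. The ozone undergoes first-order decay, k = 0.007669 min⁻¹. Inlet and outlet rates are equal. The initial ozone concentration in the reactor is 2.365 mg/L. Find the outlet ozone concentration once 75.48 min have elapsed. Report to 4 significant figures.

2.871 mg/L

Accumulation = in − out − consumed: V dC/dt = Q C_in − Q C − k V C.
This is linear with rate a = Q/V + k = 0.0313112 min⁻¹.
C_ss = Q C_in/(Q + kV) = 2.92364 mg/L; C(t) = C_ss + (C₀ − C_ss) e^(−a t).
C(75.48) = 2.92364 + (-0.558637)·e^(−0.0313112·75.48) = 2.92364 + (-0.558637)·0.0941028 = 2.87107 mg/L.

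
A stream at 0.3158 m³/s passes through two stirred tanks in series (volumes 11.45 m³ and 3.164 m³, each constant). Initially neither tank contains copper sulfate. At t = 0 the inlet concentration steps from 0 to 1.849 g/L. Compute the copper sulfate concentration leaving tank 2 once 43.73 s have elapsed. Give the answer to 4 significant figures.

Each tank obeys Vᵢ dCᵢ/dt = Q(Cᵢ₋₁ − Cᵢ), so τᵢ = Vᵢ/Q.
τ₁ = 11.45/0.3158 = 36.2571 s; τ₂ = 3.164/0.3158 = 10.0190 s.
Tank 1: C₁ = C_in(1 − e^(−t/τ₁)). Tank 2 (τ₁ ≠ τ₂): C₂ = C_in[1 − (τ₁ e^(−t/τ₁) − τ₂ e^(−t/τ₂))/(τ₁ − τ₂)].
At t = 43.73: e^(−t/τ₁) = 0.299360, e^(−t/τ₂) = 0.0127184.
C₂ = 1.849·[1 − (36.2571·0.299360 − 10.0190·0.0127184)/(26.2381)] = 1.849·0.591186 = 1.09310 g/L.

1.093 g/L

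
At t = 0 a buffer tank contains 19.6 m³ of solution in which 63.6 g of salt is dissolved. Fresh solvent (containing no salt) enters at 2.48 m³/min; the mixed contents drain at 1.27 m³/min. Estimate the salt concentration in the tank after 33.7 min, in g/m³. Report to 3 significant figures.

0.323 g/m³

Total volume: dV/dt = Q_in − Q_out = 1.2100 m³/min, so V(t) = 19.6 + 1.2100 t and V(33.7) = 60.377 m³.
Solute balance: dm/dt = 0 − Q_out C = −Q_out m/V(t).
Separate: dm/m = −Q_out dt/V(t) ⇒ ln(m/m₀) = −(Q_out/(Q_in−Q_out)) ln(V/V₀).
m = m₀ (V₀/V)^(Q_out/(Q_in−Q_out)) = 63.6 × (19.6/60.377)^(1.0496) = 19.526 g.
C = m/V = 19.526/60.377 = 0.32340 g/m³.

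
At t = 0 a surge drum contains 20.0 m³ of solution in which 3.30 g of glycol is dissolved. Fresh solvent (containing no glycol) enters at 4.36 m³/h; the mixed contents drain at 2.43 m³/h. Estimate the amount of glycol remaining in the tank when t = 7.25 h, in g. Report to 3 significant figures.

1.69 g

Let m(t) be the amount of glycol. Volume: V(t) = V₀ + (Q_in − Q_out) t = 20.0 + 1.9300 t; V(7.25) = 33.992 m³.
Solute balance: dm/dt = 0 − Q_out C = −Q_out m/V(t).
Separate: dm/m = −Q_out dt/V(t) ⇒ ln(m/m₀) = −(Q_out/(Q_in−Q_out)) ln(V/V₀).
m = m₀ (V₀/V)^(Q_out/(Q_in−Q_out)) = 3.30 × (20.0/33.992)^(1.2591) = 1.6923 g.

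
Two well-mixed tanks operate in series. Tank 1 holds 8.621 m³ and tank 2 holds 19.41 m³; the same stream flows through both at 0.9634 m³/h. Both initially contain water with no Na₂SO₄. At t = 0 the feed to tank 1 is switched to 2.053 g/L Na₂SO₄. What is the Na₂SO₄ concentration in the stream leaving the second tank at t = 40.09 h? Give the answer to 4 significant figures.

Species balance on tank i: dCᵢ/dt = (Cᵢ₋₁ − Cᵢ)/τᵢ with τᵢ = Vᵢ/Q.
τ₁ = 8.621/0.9634 = 8.94852 h; τ₂ = 19.41/0.9634 = 20.1474 h.
Tank 1: C₁ = C_in(1 − e^(−t/τ₁)). Tank 2 (τ₁ ≠ τ₂): C₂ = C_in[1 − (τ₁ e^(−t/τ₁) − τ₂ e^(−t/τ₂))/(τ₁ − τ₂)].
At t = 40.09: e^(−t/τ₁) = 0.0113326, e^(−t/τ₂) = 0.136718.
C₂ = 2.053·[1 − (8.94852·0.0113326 − 20.1474·0.136718)/(-11.1989)] = 2.053·0.763092 = 1.56663 g/L.

1.567 g/L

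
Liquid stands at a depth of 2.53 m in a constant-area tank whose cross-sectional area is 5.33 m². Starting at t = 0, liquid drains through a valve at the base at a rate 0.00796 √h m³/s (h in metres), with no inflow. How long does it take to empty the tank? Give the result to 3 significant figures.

Unsteady balance on liquid volume: A dh/dt = −0.00796 √h.
∫ h^(−1/2) dh = −(0.00796/A) ∫ dt, giving 2√h = 2√h₀ − (0.00796/A) t.
Tank is empty when √h = 0: t_empty = 2A√h₀/0.00796.
t_empty = 2·5.33·√2.53/0.00796 = 10.660·1.5906/0.00796 = 2130.1 s.

2130 s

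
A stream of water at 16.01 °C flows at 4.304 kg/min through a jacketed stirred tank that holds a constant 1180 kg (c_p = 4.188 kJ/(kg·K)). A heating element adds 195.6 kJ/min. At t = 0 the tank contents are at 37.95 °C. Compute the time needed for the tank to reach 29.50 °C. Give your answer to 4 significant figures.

393.6 min

M c_p dT/dt = ṁ c_p (T_in − T) + Q̇.
τ = M/ṁ = 274.164 min; T_ss = T_in + Q̇/(ṁ c_p) = 26.8615 °C.
T(t) = T_ss + (T₀ − T_ss) e^(−t/τ). Set T = 29.50:
e^(−t/τ) = (29.50 − 26.8615)/(37.95 − 26.8615) = 0.237949
t = −274.164 · ln(0.237949) = 393.616 min.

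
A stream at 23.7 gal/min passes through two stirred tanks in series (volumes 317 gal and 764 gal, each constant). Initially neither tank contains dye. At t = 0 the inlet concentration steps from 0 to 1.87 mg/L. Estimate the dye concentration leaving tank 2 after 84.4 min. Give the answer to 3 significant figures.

Species balance on tank i: dCᵢ/dt = (Cᵢ₋₁ − Cᵢ)/τᵢ with τᵢ = Vᵢ/Q.
τ₁ = 317/23.7 = 13.376 min; τ₂ = 764/23.7 = 32.236 min.
Tank 1: C₁ = C_in(1 − e^(−t/τ₁)). Tank 2 (τ₁ ≠ τ₂): C₂ = C_in[1 − (τ₁ e^(−t/τ₁) − τ₂ e^(−t/τ₂))/(τ₁ − τ₂)].
At t = 84.4: e^(−t/τ₁) = 0.0018180, e^(−t/τ₂) = 0.072936.
C₂ = 1.87·[1 − (13.376·0.0018180 − 32.236·0.072936)/(-18.861)] = 1.87·0.87663 = 1.6393 mg/L.

1.64 mg/L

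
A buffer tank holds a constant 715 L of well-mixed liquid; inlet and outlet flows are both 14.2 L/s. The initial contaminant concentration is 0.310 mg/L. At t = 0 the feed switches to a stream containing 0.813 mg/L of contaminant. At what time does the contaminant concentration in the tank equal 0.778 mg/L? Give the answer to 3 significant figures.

Species balance: V dC/dt = Q(C_in − C) ⇒ τ = V/Q = 50.352 s.
C(t) = C_in + (C₀ − C_in) e^(−t/τ). Set C = 0.778 and solve for t:
e^(−t/τ) = (C − C_in)/(C₀ − C_in) = (0.778 − 0.813)/(0.310 − 0.813) = 0.069583
t = −τ ln(…) = 50.352 × 2.6652 = 134.20 s.

134 s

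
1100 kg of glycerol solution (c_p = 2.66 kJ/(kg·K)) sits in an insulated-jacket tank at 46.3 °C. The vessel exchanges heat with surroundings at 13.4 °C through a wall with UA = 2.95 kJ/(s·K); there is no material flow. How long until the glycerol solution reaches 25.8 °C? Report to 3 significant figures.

Energy balance: M c_p dT/dt = −UA(T − T_amb).
τ = M c_p/UA = 991.86 s; T_ss = T_amb = 13.400 °C.
T(t) = T_ss + (T₀ − T_ss)e^(−t/τ); set T = 25.8:
t = −τ ln[(T − T_ss)/(T₀ − T_ss)] = −991.86 · ln(0.37690) = 967.84 s.

968 s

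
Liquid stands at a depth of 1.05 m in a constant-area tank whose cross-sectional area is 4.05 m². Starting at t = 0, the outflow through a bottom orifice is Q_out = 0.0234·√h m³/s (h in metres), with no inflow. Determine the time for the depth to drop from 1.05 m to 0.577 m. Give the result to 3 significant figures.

A dh/dt = −Q_out = −0.0234 √h.
Separate and integrate: 2(√h − √h₀) = −(0.0234/A) t.
t = 2A(√h₀ − √h)/0.0234 = 2·4.05·(√1.05 − √0.577)/0.0234
  = 8.1000 × (1.0247 − 0.75961) / 0.0234 = 91.762 s.

91.8 s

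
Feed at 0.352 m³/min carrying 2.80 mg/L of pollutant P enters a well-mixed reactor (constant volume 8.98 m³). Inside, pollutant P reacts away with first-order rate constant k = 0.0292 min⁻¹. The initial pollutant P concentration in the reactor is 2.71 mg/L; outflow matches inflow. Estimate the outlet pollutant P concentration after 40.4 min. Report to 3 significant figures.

V dC/dt = Q(C_in − C) − k V C.
This is linear with rate a = Q/V + k = 0.068398 min⁻¹.
C_ss = Q C_in/(Q + kV) = 1.6046 mg/L; C(t) = C_ss + (C₀ − C_ss) e^(−a t).
C(40.4) = 1.6046 + (1.1054)·e^(−0.068398·40.4) = 1.6046 + (1.1054)·0.063084 = 1.6744 mg/L.

1.67 mg/L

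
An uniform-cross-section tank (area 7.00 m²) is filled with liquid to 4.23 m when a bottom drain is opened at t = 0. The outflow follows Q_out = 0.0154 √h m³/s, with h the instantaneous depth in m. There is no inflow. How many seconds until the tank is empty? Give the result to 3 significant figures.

1870 s

A dh/dt = −Q_out = −0.0154 √h.
Separate and integrate: 2(√h − √h₀) = −(0.0154/A) t.
Set h = 0: 2√h₀ = (0.0154/A) t_empty ⇒ t_empty = 2A√h₀/0.0154.
t_empty = 2·7.00·√4.23/0.0154 = 14.000·2.0567/0.0154 = 1869.7 s.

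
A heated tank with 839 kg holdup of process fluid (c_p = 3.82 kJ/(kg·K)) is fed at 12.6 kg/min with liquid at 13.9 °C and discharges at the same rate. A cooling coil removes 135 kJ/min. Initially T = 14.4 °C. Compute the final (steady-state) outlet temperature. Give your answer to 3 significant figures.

11.1 °C

Heat balance on the well-mixed liquid: M c_p dT/dt = ṁ c_p (T_in − T) − 135.
At steady state dT/dt = 0 ⇒ T_ss = T_in − Q̇/(ṁ c_p) = 13.9 − 135/(12.6·3.82) = 11.095 °C.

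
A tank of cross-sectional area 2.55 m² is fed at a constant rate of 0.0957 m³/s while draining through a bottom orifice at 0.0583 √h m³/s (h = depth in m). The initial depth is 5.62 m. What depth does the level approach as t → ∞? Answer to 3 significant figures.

Level balance: A dh/dt = 0.0957 − 0.0583 √h. Setting dh/dt = 0:
Q_in = 0.0583 √h_ss ⇒ √h_ss = 0.0957/0.0583 = 1.6415.
h_ss = 1.6415² = 2.6946 m. (Since h₀ = 5.62 m > h_ss, the level will fall toward this value.)

2.69 m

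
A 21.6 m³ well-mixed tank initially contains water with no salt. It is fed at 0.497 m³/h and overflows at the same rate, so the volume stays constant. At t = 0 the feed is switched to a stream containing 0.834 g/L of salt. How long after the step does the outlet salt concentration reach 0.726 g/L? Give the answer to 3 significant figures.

88.8 h

Species balance: V dC/dt = Q(C_in − C) ⇒ τ = V/Q = 43.461 h.
C(t) = C_in + (C₀ − C_in) e^(−t/τ). Set C = 0.726 and solve for t:
e^(−t/τ) = (C − C_in)/(C₀ − C_in) = (0.726 − 0.834)/(0 − 0.834) = 0.12950
t = −τ ln(…) = 43.461 × 2.0441 = 88.838 h.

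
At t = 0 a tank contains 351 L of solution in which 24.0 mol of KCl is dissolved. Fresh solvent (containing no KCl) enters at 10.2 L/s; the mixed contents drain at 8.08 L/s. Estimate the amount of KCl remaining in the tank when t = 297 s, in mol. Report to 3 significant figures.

0.478 mol

Total volume: dV/dt = Q_in − Q_out = 2.1200 L/s, so V(t) = 351 + 2.1200 t and V(297) = 980.64 L.
Species balance (pure solvent in): dm/dt = −Q_out · m/V(t).
dm/m = −Q_out dt/(V₀ + 2.1200 t); integrating gives ln(m/m₀) = −(Q_out/(Q_in−Q_out)) ln(V/V₀).
m = m₀ (V₀/V)^(Q_out/(Q_in−Q_out)) = 24.0 × (351/980.64)^(3.8113) = 0.47818 mol.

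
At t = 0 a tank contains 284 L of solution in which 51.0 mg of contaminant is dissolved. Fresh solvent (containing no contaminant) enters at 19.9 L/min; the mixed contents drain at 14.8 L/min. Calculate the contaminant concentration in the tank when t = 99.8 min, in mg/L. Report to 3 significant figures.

0.00327 mg/L

Total volume: dV/dt = Q_in − Q_out = 5.1000 L/min, so V(t) = 284 + 5.1000 t and V(99.8) = 792.98 L.
No contaminant enters, so dm/dt = −Q_out · (m/V).
Separate: dm/m = −Q_out dt/V(t) ⇒ ln(m/m₀) = −(Q_out/(Q_in−Q_out)) ln(V/V₀).
m = m₀ (V₀/V)^(Q_out/(Q_in−Q_out)) = 51.0 × (284/792.98)^(2.9020) = 2.5909 mg.
C = m/V = 2.5909/792.98 = 0.0032674 mg/L.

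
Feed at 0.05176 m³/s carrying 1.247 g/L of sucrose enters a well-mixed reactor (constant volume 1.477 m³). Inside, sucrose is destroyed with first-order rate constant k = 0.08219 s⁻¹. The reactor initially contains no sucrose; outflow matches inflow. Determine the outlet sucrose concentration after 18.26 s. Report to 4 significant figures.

Accumulation = in − out − consumed: V dC/dt = Q C_in − Q C − k V C.
dC/dt = (Q/V) C_in − (Q/V + k) C; effective rate a = Q/V + k = 0.0350440 + 0.08219 = 0.117234 s⁻¹.
C_ss = Q C_in/(Q + kV) = 0.372758 g/L; C(t) = C_ss + (C₀ − C_ss) e^(−a t).
C(18.26) = 0.372758 + (-0.372758)·e^(−0.117234·18.26) = 0.372758 + (-0.372758)·0.117573 = 0.328931 g/L.

0.3289 g/L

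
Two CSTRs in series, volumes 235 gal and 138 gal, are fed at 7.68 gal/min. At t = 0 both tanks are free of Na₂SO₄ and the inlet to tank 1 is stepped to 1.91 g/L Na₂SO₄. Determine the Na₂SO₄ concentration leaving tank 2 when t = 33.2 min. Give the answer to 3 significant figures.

0.775 g/L

Time constants: τᵢ = Vᵢ/Q for each well-mixed tank.
τ₁ = 235/7.68 = 30.599 min; τ₂ = 138/7.68 = 17.969 min.
Tank 1: C₁ = C_in(1 − e^(−t/τ₁)). Tank 2 (τ₁ ≠ τ₂): C₂ = C_in[1 − (τ₁ e^(−t/τ₁) − τ₂ e^(−t/τ₂))/(τ₁ − τ₂)].
At t = 33.2: e^(−t/τ₁) = 0.33790, e^(−t/τ₂) = 0.15761.
C₂ = 1.91·[1 − (30.599·0.33790 − 17.969·0.15761)/(12.630)] = 1.91·0.40560 = 0.77470 g/L.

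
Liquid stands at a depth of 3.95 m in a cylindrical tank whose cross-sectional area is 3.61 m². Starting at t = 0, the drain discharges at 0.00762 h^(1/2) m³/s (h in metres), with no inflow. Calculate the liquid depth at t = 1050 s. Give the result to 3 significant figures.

A dh/dt = −Q_out = −0.00762 √h.
This is separable: 2 d(√h)/dt = −0.00762/A, so √h = √h₀ − (0.00762/(2A)) t.
√h = √3.95 − 0.00762·1050/(2·3.61) = 1.9875 − 1.1082 = 0.87929.
h = 0.87929² = 0.77315 m.

0.773 m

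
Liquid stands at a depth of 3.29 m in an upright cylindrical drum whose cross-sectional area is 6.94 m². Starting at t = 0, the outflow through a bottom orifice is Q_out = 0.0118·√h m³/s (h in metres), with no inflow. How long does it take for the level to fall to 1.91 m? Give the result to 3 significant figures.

A dh/dt = −Q_out = −0.0118 √h.
Separate and integrate: 2(√h − √h₀) = −(0.0118/A) t.
t = 2A(√h₀ − √h)/0.0118 = 2·6.94·(√3.29 − √1.91)/0.0118
  = 13.880 × (1.8138 − 1.3820) / 0.0118 = 507.92 s.

508 s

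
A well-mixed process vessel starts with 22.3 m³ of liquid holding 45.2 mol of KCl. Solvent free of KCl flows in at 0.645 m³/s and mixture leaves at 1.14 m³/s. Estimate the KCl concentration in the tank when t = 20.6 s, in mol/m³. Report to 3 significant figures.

Let m(t) be the amount of KCl. Volume: V(t) = V₀ + (Q_in − Q_out) t = 22.3 − 0.49500 t; V(20.6) = 12.103 m³.
Species balance (pure solvent in): dm/dt = −Q_out · m/V(t).
Separate: dm/m = −Q_out dt/V(t) ⇒ ln(m/m₀) = −(Q_out/(Q_in−Q_out)) ln(V/V₀).
m = m₀ (V₀/V)^(Q_out/(Q_in−Q_out)) = 45.2 × (22.3/12.103)^(-2.3030) = 11.063 mol.
C = m/V = 11.063/12.103 = 0.91410 mol/m³.

0.914 mol/m³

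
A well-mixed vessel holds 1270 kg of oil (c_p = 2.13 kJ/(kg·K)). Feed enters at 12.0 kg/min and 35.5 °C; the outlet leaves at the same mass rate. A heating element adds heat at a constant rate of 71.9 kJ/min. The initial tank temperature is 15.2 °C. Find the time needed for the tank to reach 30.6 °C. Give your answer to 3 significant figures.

Heat balance on the well-mixed liquid: M c_p dT/dt = ṁ c_p (T_in − T) + 71.9.
τ = M/ṁ = 105.83 min; T_ss = T_in + Q̇/(ṁ c_p) = 38.313 °C.
T(t) = T_ss + (T₀ − T_ss) e^(−t/τ). Set T = 30.6:
e^(−t/τ) = (30.6 − 38.313)/(15.2 − 38.313) = 0.33371
t = −105.83 · ln(0.33371) = 116.15 min.

116 min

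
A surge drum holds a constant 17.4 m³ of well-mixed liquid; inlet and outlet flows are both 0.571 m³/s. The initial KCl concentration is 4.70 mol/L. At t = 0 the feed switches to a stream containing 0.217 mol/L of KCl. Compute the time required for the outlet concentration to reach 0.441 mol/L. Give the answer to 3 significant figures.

91.3 s

Species balance: V dC/dt = Q(C_in − C) ⇒ τ = V/Q = 30.473 s.
C(t) = C_in + (C₀ − C_in) e^(−t/τ). Set C = 0.441 and solve for t:
e^(−t/τ) = (C − C_in)/(C₀ − C_in) = (0.441 − 0.217)/(4.70 − 0.217) = 0.049967
t = −τ ln(…) = 30.473 × 2.9964 = 91.309 s.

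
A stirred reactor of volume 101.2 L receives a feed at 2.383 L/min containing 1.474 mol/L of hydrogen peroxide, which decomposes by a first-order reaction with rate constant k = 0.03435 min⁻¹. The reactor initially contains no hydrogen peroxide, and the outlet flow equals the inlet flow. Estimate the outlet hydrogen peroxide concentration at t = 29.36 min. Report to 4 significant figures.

0.4900 mol/L

V dC/dt = Q(C_in − C) − k V C.
This is linear with rate a = Q/V + k = 0.0578974 min⁻¹.
C_ss = Q C_in/(Q + kV) = 0.599490 mol/L; C(t) = C_ss + (C₀ − C_ss) e^(−a t).
C(29.36) = 0.599490 + (-0.599490)·e^(−0.0578974·29.36) = 0.599490 + (-0.599490)·0.182708 = 0.489958 mol/L.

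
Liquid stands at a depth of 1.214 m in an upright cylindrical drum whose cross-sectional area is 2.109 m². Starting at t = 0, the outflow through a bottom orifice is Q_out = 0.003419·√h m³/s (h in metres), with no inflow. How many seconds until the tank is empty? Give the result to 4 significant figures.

Volume balance on the tank: A dh/dt = −0.003419 √h.
∫ h^(−1/2) dh = −(0.003419/A) ∫ dt, giving 2√h = 2√h₀ − (0.003419/A) t.
Set h = 0: 2√h₀ = (0.003419/A) t_empty ⇒ t_empty = 2A√h₀/0.003419.
t_empty = 2·2.109·√1.214/0.003419 = 4.21800·1.10182/0.003419 = 1359.30 s.

1359 s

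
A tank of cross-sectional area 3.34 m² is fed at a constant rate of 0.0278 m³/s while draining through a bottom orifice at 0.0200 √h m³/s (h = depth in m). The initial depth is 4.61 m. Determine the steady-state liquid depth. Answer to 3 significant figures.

Volume balance on the tank: A dh/dt = Q_in − 0.0200 √h. At steady state dh/dt = 0:
Q_in = 0.0200 √h_ss ⇒ √h_ss = 0.0278/0.0200 = 1.3900.
h_ss = 1.3900² = 1.9321 m. (Since h₀ = 4.61 m > h_ss, the level will fall toward this value.)

1.93 m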